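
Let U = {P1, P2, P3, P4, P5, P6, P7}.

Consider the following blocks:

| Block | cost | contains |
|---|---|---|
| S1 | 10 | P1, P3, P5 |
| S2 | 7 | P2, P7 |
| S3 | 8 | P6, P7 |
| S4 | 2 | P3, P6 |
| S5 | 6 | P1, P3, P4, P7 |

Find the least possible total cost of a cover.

25

S1, S2, S4, S5 together cover every element (S1 ∪ S2 ∪ S4 ∪ S5 = {P1, P2, P3, P4, P5, P6, P7}); total cost 10 + 7 + 2 + 6 = 25.
No covering selection has total cost below 25.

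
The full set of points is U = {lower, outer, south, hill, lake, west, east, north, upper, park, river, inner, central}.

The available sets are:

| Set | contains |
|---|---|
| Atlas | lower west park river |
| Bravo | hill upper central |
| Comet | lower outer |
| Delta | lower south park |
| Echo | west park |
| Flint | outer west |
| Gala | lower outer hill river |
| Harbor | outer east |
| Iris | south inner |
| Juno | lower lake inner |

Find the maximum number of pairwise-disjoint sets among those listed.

4

Atlas, Bravo, Harbor, Iris are pairwise disjoint (Atlas={lower,west,park,river}; Bravo={hill,upper,central}; Harbor={outer,east}; Iris={south,inner}).
Every remaining set overlaps one of these, and no 5 of the listed sets are pairwise disjoint, so 4 is the maximum.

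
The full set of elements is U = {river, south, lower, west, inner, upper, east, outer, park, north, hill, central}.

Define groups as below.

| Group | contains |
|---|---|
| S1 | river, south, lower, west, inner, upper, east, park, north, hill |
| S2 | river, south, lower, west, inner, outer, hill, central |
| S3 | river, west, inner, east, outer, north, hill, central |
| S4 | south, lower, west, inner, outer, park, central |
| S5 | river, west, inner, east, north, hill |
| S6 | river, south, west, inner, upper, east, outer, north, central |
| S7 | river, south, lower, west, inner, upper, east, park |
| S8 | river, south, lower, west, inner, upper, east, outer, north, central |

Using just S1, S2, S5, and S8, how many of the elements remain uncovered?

0

Union of S1, S2, S5, S8 = {river, south, lower, west, inner, upper, east, outer, park, north, hill, central} — that's every element, so 0 are uncovered.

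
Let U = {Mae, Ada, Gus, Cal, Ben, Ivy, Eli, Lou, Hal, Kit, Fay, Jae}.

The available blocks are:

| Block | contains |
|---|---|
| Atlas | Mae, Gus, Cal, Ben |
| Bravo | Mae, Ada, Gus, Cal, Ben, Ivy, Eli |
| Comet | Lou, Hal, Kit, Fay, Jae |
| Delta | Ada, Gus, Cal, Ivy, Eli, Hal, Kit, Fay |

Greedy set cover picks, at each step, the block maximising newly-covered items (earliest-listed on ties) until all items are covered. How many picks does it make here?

Greedy: pick Delta (covers 8 new) → pick Atlas (covers 2 new) → pick Comet (covers 2 new). Total picks: 3.
(The true minimum cover uses only 2 blocks, so greedy is not optimal here.)

3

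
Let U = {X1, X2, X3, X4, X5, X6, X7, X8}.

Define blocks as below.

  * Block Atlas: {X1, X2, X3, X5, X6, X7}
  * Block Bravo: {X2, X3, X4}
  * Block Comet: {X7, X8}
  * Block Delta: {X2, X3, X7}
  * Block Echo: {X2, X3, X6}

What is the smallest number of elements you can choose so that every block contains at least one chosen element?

2

The 2 elements {X3, X7} hit every block.
The blocks Bravo, Comet are pairwise disjoint, so any hitting set needs a separate element for each — at least 2. Hence 2 is optimal.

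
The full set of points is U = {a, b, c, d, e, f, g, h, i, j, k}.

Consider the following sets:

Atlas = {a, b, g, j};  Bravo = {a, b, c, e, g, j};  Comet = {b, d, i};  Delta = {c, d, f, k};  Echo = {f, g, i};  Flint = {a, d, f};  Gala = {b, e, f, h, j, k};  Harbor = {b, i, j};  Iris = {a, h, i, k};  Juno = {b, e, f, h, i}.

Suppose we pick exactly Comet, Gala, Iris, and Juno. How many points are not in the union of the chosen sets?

2

Union of Comet, Gala, Iris, Juno = {a, b, d, e, f, h, i, j, k}.
Not covered: c, g — 2 points.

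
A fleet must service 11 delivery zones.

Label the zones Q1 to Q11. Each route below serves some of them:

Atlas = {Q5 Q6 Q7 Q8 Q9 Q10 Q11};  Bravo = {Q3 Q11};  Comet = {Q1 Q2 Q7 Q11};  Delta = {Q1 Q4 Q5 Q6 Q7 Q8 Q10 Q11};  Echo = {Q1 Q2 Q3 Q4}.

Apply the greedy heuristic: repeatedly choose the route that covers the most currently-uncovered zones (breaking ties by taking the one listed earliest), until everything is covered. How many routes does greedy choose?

3

Greedy: pick Delta (covers 8 new) → pick Echo (covers 2 new) → pick Atlas (covers 1 new). Total picks: 3.
(The true minimum cover uses only 2 routes, so greedy is not optimal here.)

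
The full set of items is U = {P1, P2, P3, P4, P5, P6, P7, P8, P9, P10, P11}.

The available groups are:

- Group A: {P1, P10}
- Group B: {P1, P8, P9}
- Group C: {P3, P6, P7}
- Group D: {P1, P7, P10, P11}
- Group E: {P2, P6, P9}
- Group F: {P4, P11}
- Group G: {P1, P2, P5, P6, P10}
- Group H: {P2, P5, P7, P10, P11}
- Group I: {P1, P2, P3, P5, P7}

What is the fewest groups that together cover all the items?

B, C, F, and G cover everything between them: the union {P1, P2, P3, P4, P5, P6, P7, P8, P9, P10, P11} is all of U.
No 3 of the 9 groups cover everything (all 84 combinations miss at least one item), so 4 is optimal.

4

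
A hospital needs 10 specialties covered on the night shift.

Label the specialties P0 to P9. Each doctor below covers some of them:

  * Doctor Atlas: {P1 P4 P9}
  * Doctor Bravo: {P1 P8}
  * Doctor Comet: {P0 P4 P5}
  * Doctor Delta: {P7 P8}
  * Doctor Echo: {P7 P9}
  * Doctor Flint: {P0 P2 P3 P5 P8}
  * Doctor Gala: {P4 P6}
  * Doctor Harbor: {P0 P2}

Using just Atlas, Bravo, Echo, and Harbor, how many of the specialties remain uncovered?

3

Union of Atlas, Bravo, Echo, Harbor = {P0, P1, P2, P4, P7, P8, P9}.
Not covered: P3, P5, P6 — 3 specialties.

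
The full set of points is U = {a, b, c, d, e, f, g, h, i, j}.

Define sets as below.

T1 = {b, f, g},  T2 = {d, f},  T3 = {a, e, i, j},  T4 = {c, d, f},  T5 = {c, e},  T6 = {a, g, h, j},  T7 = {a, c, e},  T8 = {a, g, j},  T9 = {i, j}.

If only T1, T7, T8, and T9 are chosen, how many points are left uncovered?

Union of T1, T7, T8, T9 = {a, b, c, e, f, g, i, j}.
Not covered: d, h — 2 points.

2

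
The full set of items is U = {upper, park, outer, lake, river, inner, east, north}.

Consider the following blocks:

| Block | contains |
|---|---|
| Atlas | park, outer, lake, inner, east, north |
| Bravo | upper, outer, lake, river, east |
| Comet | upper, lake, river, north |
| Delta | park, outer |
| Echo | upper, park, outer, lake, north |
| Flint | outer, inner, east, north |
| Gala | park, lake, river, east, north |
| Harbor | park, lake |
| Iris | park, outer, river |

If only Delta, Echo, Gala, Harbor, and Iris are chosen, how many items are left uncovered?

1

Union of Delta, Echo, Gala, Harbor, Iris = {upper, park, outer, lake, river, east, north}.
Not covered: inner — 1 item.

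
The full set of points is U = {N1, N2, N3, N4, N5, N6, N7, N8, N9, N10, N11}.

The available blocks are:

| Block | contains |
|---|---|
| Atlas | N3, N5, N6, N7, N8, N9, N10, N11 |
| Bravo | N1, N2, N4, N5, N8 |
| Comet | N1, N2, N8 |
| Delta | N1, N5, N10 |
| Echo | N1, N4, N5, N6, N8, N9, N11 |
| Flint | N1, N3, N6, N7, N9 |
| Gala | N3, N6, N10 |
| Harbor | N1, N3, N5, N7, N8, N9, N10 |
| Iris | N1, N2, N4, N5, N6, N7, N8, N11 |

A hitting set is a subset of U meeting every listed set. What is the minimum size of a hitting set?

2

H = {N1, N6} meets every block (each contains at least one member of H), and |H| = 2.
The blocks Bravo, Gala are pairwise disjoint, so any hitting set needs a separate point for each — at least 2. Hence 2 is optimal.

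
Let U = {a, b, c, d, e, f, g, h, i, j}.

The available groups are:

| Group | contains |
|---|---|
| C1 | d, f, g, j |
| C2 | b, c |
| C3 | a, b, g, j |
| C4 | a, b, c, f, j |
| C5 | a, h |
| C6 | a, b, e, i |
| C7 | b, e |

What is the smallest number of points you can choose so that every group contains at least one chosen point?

The 3 points {b, d, h} hit every group.
The groups C1, C5, C7 are pairwise disjoint, so any hitting set needs a separate point for each — at least 3. Hence 3 is optimal.

3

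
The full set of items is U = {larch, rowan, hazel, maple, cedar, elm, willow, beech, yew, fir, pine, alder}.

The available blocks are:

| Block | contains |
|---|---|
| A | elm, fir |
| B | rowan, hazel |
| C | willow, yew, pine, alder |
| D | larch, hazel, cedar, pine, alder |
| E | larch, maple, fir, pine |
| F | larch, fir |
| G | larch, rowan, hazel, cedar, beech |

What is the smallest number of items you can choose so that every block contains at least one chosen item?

The 3 items {hazel, fir, pine} hit every block.
The blocks B, C, F are pairwise disjoint, so any hitting set needs a separate item for each — at least 3. Hence 3 is optimal.

3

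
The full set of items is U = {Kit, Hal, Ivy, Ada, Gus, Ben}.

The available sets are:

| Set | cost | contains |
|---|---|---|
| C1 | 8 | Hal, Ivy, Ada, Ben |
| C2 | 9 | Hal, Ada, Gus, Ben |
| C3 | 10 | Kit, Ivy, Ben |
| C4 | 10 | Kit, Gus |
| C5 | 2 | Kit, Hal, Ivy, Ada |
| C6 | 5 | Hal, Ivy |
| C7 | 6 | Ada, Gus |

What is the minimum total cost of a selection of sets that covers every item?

C2, C5 together cover every item (C2 ∪ C5 = {Kit, Hal, Ivy, Ada, Gus, Ben}); total cost 9 + 2 = 11.
No covering selection has total cost below 11.

11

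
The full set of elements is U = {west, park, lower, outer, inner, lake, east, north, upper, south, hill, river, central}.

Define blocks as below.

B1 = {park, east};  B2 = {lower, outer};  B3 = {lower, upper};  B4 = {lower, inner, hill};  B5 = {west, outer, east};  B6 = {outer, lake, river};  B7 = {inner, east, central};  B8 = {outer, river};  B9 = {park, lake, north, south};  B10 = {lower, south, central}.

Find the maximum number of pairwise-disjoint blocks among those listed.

4

B3, B7, B8, B9 are pairwise disjoint (B3={lower,upper}; B7={inner,east,central}; B8={outer,river}; B9={park,lake,north,south}).
Every remaining block overlaps one of these, and no 5 of the listed blocks are pairwise disjoint, so 4 is the maximum.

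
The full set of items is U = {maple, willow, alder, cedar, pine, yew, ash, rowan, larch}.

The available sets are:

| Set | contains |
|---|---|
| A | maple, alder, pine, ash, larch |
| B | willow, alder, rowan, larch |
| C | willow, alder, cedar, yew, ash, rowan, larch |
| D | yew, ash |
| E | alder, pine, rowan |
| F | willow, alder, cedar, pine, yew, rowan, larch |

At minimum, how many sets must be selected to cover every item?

2

A and F together: A ∪ F = {maple, willow, alder, cedar, pine, yew, ash, rowan, larch} — every item is covered.
No single set has all 9 items (the largest, C, has 7), so 2 is optimal.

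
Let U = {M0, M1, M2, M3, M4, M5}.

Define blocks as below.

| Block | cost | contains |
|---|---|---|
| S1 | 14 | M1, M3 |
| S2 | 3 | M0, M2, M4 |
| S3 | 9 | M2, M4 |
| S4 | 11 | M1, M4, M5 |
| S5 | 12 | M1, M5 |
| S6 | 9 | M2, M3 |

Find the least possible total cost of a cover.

S2, S4, S6 together cover every item (S2 ∪ S4 ∪ S6 = {M0, M1, M2, M3, M4, M5}); total cost 3 + 11 + 9 = 23.
No covering selection has total cost below 23.

23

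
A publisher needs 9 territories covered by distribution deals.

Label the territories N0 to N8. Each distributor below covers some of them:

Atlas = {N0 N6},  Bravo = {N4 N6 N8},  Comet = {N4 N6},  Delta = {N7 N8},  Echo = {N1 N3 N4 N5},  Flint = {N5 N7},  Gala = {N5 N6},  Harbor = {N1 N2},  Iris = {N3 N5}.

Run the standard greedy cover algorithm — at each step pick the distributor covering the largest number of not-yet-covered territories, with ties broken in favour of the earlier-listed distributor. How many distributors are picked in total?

4

Greedy: pick Echo (covers 4 new) → pick Atlas (covers 2 new) → pick Delta (covers 2 new) → pick Harbor (covers 1 new). Total picks: 4.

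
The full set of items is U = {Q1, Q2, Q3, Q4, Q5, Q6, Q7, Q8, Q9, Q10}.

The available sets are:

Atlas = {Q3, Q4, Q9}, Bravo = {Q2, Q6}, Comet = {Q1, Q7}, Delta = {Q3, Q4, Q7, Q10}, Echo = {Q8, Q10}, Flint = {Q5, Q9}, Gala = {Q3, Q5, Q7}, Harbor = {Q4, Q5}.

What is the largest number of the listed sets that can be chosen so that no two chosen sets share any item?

Bravo, Comet, Echo, Flint are pairwise disjoint (Bravo={Q2,Q6}; Comet={Q1,Q7}; Echo={Q8,Q10}; Flint={Q5,Q9}).
Every remaining set overlaps one of these, and no 5 of the listed sets are pairwise disjoint, so 4 is the maximum.

4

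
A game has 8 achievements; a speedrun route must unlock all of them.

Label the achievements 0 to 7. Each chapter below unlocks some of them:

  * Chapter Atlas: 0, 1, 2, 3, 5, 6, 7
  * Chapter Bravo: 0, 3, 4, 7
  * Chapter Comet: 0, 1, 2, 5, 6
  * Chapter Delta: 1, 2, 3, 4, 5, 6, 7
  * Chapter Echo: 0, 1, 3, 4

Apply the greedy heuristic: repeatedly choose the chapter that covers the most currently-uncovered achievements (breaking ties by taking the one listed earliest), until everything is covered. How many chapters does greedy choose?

Greedy: pick Atlas (covers 7 new) → pick Bravo (covers 1 new). Total picks: 2.

2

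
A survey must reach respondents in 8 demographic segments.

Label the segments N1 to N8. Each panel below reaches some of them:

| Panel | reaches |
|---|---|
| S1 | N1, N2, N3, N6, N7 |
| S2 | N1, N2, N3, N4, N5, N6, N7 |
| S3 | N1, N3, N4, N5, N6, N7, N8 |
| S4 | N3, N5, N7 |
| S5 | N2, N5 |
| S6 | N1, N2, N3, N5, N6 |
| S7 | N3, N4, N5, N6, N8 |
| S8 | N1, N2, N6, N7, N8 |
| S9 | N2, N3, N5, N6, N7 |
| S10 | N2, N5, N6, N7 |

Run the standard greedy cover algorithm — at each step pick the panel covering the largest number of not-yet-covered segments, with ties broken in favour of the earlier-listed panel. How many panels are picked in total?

2

Greedy: pick S2 (covers 7 new) → pick S3 (covers 1 new). Total picks: 2.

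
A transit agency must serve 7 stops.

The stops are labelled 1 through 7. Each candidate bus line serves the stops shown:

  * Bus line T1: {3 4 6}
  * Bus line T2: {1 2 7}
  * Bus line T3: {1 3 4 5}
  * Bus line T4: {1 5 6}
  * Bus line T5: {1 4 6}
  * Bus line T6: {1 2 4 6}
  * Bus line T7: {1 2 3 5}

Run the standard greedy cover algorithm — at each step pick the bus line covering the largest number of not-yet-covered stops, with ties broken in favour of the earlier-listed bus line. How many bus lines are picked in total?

3

Greedy: pick T3 (covers 4 new) → pick T2 (covers 2 new) → pick T1 (covers 1 new). Total picks: 3.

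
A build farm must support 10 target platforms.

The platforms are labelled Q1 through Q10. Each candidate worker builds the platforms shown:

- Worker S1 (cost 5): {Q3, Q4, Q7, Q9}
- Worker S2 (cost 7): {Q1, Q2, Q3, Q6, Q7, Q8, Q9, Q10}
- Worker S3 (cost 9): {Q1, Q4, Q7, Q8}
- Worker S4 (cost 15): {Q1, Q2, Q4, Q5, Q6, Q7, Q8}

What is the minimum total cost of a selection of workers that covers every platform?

S2, S4 together cover every platform (S2 ∪ S4 = {Q1, Q2, Q3, Q4, Q5, Q6, Q7, Q8, Q9, Q10}); total cost 7 + 15 = 22.
The greedy pick S2, S1, S4 costs 27; no covering selection beats 22.

22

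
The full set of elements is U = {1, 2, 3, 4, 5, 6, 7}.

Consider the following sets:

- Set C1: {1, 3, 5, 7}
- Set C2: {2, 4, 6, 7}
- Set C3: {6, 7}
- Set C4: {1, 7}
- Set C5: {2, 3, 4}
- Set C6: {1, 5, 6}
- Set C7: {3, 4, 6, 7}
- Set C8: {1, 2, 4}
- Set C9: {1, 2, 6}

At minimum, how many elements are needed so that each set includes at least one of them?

3

H = {1, 3, 7} meets every set (each contains at least one member of H), and |H| = 3.
No choice of 2 elements meets every set, so 3 is the minimum.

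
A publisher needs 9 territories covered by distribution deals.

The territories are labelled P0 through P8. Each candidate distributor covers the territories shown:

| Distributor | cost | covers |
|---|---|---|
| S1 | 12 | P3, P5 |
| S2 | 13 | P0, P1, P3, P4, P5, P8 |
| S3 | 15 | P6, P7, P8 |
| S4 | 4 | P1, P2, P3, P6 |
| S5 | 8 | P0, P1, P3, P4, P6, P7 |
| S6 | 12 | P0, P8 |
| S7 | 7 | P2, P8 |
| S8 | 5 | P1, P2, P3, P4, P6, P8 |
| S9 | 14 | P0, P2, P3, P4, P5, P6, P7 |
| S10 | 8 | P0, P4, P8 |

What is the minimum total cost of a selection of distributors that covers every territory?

S8, S9 together cover every territory (S8 ∪ S9 = {P0, P1, P2, P3, P4, P5, P6, P7, P8}); total cost 5 + 14 = 19.
The greedy pick S8, S5, S1 costs 25; no covering selection beats 19.

19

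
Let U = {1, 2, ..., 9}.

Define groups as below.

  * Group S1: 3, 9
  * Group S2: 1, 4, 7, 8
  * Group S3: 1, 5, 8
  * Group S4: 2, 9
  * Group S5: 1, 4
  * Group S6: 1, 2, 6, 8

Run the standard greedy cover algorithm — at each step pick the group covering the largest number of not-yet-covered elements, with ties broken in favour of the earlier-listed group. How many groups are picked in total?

Greedy: pick S2 (covers 4 new) → pick S1 (covers 2 new) → pick S6 (covers 2 new) → pick S3 (covers 1 new). Total picks: 4.

4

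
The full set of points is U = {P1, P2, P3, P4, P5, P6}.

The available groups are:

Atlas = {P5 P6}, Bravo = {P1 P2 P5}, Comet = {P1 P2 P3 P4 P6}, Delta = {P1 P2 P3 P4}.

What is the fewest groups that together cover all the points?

2

Atlas and Comet cover everything between them: the union {P1, P2, P3, P4, P5, P6} is all of U.
No single group has all 6 points (the largest, Comet, has 5), so 2 is optimal.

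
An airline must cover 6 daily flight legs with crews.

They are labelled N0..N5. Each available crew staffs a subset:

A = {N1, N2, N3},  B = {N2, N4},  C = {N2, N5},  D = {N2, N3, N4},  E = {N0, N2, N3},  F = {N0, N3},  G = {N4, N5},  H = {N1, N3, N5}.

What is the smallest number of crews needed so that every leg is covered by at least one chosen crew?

Take {A, E, G}. Their union is {N0, N1, N2, N3, N4, N5}, which is all 6 legs.
No 2 of the 8 crews cover everything (all 28 combinations miss at least one leg), so 3 is optimal.

3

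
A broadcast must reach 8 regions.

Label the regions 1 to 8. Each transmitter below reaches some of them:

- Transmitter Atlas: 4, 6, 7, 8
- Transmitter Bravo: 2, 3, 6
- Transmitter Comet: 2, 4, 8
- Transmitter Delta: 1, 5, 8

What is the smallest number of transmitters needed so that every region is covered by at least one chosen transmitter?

Atlas and Bravo and Delta together: Atlas ∪ Bravo ∪ Delta = {1, 2, 3, 4, 5, 6, 7, 8} — every region is covered.
Only Delta contains 1, so Delta is forced; the remaining 5 regions need at least 2 more transmitters (each remaining transmitter adds at most 3) — so at least 3 transmitters are needed, and 3 is optimal.

3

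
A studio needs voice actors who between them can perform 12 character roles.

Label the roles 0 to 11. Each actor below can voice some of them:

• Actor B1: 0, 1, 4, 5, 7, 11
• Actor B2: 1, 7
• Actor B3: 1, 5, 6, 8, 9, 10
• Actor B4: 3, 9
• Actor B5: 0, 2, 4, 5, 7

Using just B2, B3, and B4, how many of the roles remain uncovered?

Union of B2, B3, B4 = {1, 3, 5, 6, 7, 8, 9, 10}.
Not covered: 0, 2, 4, 11 — 4 roles.

4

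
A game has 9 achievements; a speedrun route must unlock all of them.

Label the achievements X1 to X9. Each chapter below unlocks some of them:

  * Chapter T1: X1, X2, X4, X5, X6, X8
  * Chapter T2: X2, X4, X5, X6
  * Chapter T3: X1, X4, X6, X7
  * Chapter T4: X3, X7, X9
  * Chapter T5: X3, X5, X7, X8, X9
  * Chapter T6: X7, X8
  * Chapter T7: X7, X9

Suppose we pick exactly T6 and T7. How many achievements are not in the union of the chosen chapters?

6

Union of T6, T7 = {X7, X8, X9}.
Not covered: X1, X2, X3, X4, X5, X6 — 6 achievements.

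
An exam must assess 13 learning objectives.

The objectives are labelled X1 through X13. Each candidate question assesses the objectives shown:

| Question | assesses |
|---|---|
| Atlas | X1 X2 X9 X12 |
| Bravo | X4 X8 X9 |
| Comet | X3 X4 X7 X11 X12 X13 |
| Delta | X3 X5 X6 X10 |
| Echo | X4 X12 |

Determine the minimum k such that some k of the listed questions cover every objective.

Atlas and Bravo and Comet and Delta together: Atlas ∪ Bravo ∪ Comet ∪ Delta = {X1, X2, X3, X4, X5, X6, X7, X8, X9, X10, X11, X12, X13} — every objective is covered.
Only Comet contains X7, so Comet is forced; the remaining 7 objectives need at least 3 more questions (each remaining question adds at most 3) — so at least 4 questions are needed, and 4 is optimal.

4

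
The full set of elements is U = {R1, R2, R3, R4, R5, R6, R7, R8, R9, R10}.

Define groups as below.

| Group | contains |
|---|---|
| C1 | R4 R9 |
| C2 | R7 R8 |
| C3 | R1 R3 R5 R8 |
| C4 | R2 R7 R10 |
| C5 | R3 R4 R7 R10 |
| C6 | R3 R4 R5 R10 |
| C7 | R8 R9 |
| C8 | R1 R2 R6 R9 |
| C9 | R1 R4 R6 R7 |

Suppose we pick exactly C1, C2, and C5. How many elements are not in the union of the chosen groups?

Union of C1, C2, C5 = {R3, R4, R7, R8, R9, R10}.
Not covered: R1, R2, R5, R6 — 4 elements.

4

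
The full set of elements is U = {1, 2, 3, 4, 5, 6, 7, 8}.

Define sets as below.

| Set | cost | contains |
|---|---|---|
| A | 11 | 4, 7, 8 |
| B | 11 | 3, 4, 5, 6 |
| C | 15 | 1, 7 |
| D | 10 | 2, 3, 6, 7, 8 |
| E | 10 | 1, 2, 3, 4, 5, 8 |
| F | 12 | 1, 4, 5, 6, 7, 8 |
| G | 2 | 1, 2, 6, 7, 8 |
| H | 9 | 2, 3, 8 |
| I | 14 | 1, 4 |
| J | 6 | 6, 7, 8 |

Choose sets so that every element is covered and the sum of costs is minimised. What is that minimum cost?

12

E, G together cover every element (E ∪ G = {1, 2, 3, 4, 5, 6, 7, 8}); total cost 10 + 2 = 12.
No covering selection has total cost below 12.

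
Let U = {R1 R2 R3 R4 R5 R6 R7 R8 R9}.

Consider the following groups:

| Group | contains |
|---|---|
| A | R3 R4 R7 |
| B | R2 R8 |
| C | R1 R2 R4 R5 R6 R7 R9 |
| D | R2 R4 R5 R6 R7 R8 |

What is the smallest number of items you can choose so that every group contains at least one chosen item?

2

H = {R2, R7} meets every group (each contains at least one member of H), and |H| = 2.
The groups A, B are pairwise disjoint, so any hitting set needs a separate item for each — at least 2. Hence 2 is optimal.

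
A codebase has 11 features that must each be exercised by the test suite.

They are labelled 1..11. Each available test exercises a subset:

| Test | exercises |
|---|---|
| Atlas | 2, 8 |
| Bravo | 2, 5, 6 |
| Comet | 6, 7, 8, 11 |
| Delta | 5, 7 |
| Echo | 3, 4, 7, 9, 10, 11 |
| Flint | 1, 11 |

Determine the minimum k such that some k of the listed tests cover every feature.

4

Take {Atlas, Bravo, Echo, Flint}. Their union is {1, 2, 3, 4, 5, 6, 7, 8, 9, 10, 11}, which is all 11 features.
No 3 of the 6 tests cover everything (all 20 combinations miss at least one feature), so 4 is optimal.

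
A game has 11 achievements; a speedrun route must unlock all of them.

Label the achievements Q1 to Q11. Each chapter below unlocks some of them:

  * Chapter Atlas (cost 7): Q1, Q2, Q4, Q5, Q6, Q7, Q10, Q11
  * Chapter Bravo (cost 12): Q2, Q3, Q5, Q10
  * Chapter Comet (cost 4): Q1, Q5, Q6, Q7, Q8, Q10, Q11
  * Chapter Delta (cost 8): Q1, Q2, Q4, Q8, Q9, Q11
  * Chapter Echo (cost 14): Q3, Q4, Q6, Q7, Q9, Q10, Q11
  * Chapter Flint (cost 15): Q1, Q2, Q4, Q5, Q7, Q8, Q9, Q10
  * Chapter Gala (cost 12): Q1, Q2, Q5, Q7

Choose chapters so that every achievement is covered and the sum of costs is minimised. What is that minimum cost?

24

Bravo, Comet, Delta together cover every achievement (Bravo ∪ Comet ∪ Delta = {Q1, Q2, Q3, Q4, Q5, Q6, Q7, Q8, Q9, Q10, Q11}); total cost 12 + 4 + 8 = 24.
No covering selection has total cost below 24.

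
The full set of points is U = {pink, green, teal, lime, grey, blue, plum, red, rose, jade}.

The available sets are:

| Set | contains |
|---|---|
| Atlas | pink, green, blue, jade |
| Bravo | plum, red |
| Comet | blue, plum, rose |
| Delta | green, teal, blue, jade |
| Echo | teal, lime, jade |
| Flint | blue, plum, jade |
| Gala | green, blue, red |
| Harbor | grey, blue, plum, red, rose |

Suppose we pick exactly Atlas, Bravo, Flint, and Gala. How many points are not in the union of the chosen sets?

Union of Atlas, Bravo, Flint, Gala = {pink, green, blue, plum, red, jade}.
Not covered: teal, lime, grey, rose — 4 points.

4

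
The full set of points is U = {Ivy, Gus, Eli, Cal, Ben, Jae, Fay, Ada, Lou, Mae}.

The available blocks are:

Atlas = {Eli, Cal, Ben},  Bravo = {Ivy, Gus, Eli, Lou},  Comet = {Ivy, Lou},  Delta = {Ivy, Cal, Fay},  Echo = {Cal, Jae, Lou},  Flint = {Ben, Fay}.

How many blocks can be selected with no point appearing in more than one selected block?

Comet, Flint are pairwise disjoint (Comet={Ivy,Lou}; Flint={Ben,Fay}).
Every remaining block overlaps one of these, and no 3 of the listed blocks are pairwise disjoint, so 2 is the maximum.

2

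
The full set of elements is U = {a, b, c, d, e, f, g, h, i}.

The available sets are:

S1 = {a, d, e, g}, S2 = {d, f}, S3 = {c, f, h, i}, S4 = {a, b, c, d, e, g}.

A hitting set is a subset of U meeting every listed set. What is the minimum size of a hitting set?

2

Take T = {d, f}. Each listed set contains at least one of these, so T is a hitting set of size 2.
The sets S1, S3 are pairwise disjoint, so any hitting set needs a separate element for each — at least 2. Hence 2 is optimal.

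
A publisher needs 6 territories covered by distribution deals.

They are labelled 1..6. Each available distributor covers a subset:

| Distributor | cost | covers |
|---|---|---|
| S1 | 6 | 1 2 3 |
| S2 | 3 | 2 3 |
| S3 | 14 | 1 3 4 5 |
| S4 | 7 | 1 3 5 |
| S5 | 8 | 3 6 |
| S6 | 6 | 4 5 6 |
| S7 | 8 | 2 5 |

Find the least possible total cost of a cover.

S1, S6 together cover every territory (S1 ∪ S6 = {1, 2, 3, 4, 5, 6}); total cost 6 + 6 = 12.
The greedy pick S2, S6, S1 costs 15; no covering selection beats 12.

12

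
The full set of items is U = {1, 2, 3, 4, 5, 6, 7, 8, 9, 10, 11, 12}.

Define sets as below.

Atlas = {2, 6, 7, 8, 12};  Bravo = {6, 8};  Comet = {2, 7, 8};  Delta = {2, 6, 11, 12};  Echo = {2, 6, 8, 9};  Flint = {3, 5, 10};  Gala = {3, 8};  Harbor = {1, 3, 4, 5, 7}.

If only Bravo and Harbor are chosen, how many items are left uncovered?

Union of Bravo, Harbor = {1, 3, 4, 5, 6, 7, 8}.
Not covered: 2, 9, 10, 11, 12 — 5 items.

5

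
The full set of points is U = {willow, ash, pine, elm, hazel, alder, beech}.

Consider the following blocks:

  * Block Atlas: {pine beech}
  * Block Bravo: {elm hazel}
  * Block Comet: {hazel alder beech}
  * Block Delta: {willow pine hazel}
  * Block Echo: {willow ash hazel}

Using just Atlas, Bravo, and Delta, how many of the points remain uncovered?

Union of Atlas, Bravo, Delta = {willow, pine, elm, hazel, beech}.
Not covered: ash, alder — 2 points.

2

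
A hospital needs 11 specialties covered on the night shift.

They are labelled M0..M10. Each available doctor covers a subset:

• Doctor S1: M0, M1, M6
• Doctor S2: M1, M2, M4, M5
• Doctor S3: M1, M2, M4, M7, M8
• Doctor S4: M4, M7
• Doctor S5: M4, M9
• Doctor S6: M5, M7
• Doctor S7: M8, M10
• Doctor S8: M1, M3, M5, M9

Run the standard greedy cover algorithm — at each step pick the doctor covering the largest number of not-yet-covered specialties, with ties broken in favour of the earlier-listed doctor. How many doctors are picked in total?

Greedy: pick S3 (covers 5 new) → pick S8 (covers 3 new) → pick S1 (covers 2 new) → pick S7 (covers 1 new). Total picks: 4.

4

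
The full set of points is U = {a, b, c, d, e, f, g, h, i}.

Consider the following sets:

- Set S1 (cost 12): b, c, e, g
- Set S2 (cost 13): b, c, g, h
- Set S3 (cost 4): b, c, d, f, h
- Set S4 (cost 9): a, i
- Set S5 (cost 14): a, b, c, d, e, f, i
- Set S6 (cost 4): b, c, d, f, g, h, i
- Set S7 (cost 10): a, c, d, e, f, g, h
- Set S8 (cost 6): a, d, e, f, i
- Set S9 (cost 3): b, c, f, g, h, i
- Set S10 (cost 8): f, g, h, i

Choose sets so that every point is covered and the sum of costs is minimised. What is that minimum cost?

9

S8, S9 together cover every point (S8 ∪ S9 = {a, b, c, d, e, f, g, h, i}); total cost 6 + 3 = 9.
No covering selection has total cost below 9.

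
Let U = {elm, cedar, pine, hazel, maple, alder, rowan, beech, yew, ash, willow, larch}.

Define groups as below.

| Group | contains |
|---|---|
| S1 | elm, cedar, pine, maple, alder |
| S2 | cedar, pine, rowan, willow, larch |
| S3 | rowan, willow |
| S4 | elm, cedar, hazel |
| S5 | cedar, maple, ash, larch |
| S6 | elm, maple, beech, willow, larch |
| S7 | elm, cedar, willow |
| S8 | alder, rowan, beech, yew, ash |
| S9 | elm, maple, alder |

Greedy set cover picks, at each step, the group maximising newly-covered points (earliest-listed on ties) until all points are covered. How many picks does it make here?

4

Greedy: pick S1 (covers 5 new) → pick S8 (covers 4 new) → pick S2 (covers 2 new) → pick S4 (covers 1 new). Total picks: 4.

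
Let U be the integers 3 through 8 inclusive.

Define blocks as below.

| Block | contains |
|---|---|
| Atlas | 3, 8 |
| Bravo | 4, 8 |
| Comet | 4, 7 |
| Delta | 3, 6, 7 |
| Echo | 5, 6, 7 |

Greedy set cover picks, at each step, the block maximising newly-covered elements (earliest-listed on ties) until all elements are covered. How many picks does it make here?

3

Greedy: pick Delta (covers 3 new) → pick Bravo (covers 2 new) → pick Echo (covers 1 new). Total picks: 3.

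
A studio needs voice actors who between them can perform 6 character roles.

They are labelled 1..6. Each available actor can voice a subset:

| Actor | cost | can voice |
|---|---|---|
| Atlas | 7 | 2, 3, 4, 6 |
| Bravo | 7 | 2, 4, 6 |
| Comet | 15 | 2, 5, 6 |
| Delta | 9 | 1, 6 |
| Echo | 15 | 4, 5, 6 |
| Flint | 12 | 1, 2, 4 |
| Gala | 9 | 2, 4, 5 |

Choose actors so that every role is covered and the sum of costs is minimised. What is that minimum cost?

25

Atlas, Delta, Gala together cover every role (Atlas ∪ Delta ∪ Gala = {1, 2, 3, 4, 5, 6}); total cost 7 + 9 + 9 = 25.
No covering selection has total cost below 25.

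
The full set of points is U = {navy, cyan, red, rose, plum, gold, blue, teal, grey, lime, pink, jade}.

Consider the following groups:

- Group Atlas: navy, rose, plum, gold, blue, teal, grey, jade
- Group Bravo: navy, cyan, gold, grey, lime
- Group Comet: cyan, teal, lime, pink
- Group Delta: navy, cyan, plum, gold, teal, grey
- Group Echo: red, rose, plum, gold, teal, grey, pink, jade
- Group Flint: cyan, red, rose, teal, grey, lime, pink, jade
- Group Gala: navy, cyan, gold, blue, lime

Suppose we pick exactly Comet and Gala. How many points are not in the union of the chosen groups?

5

Union of Comet, Gala = {navy, cyan, gold, blue, teal, lime, pink}.
Not covered: red, rose, plum, grey, jade — 5 points.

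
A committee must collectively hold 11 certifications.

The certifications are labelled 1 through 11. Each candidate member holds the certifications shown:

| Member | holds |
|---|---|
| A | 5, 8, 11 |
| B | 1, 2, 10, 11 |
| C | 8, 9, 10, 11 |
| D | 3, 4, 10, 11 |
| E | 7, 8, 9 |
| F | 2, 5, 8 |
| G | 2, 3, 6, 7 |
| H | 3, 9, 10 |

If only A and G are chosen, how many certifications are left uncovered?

Union of A, G = {2, 3, 5, 6, 7, 8, 11}.
Not covered: 1, 4, 9, 10 — 4 certifications.

4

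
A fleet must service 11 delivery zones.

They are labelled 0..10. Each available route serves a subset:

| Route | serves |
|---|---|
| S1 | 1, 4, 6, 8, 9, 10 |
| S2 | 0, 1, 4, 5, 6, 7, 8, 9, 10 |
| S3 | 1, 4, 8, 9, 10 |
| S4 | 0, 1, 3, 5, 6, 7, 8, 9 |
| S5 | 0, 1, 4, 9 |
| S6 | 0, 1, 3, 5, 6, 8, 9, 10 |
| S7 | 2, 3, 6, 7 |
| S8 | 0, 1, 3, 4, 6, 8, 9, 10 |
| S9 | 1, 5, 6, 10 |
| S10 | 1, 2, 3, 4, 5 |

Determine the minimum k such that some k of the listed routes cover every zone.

2

S2 and S7 together: S2 ∪ S7 = {0, 1, 2, 3, 4, 5, 6, 7, 8, 9, 10} — every zone is covered.
No single route has all 11 zones (the largest, S2, has 9), so 2 is optimal.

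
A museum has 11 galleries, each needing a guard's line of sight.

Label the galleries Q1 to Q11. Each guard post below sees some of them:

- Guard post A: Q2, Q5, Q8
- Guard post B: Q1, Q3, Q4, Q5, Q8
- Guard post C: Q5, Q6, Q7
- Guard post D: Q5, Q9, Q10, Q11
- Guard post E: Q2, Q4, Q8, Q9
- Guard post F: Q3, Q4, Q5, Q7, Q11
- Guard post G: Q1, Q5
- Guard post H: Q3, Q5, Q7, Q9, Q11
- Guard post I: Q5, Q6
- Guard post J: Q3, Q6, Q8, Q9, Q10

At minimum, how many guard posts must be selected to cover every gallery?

E and F and G and J together: E ∪ F ∪ G ∪ J = {Q1, Q2, Q3, Q4, Q5, Q6, Q7, Q8, Q9, Q10, Q11} — every gallery is covered.
No 3 of the 10 guard posts cover everything (all 120 combinations miss at least one gallery), so 4 is optimal.

4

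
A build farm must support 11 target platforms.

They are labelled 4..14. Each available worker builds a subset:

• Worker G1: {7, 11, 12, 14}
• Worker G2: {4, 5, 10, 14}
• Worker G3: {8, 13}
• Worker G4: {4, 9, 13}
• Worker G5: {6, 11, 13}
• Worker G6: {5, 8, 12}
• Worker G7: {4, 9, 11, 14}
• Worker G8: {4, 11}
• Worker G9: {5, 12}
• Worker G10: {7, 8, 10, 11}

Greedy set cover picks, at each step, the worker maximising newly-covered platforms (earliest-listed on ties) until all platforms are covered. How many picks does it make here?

Greedy: pick G1 (covers 4 new) → pick G2 (covers 3 new) → pick G3 (covers 2 new) → pick G4 (covers 1 new) → pick G5 (covers 1 new). Total picks: 5.
(The true minimum cover uses only 4 workers, so greedy is not optimal here.)

5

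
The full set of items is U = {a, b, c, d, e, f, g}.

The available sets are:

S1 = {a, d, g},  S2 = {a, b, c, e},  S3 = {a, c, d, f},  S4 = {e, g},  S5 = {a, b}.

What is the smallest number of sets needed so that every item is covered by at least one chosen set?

Take {S2, S3, S4}. Their union is {a, b, c, d, e, f, g}, which is all 7 items.
Only S3 contains f, so S3 is forced; the remaining 3 items need at least 2 more sets (each remaining set adds at most 2) — so at least 3 sets are needed, and 3 is optimal.

3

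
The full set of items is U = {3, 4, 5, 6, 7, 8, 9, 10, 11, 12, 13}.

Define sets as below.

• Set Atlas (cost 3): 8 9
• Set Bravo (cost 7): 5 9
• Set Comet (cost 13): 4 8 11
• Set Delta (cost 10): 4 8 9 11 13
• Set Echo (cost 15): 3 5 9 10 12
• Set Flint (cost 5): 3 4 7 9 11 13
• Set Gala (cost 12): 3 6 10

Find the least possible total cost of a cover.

35

Atlas, Echo, Flint, Gala together cover every item (Atlas ∪ Echo ∪ Flint ∪ Gala = {3, 4, 5, 6, 7, 8, 9, 10, 11, 12, 13}); total cost 3 + 15 + 5 + 12 = 35.
No covering selection has total cost below 35.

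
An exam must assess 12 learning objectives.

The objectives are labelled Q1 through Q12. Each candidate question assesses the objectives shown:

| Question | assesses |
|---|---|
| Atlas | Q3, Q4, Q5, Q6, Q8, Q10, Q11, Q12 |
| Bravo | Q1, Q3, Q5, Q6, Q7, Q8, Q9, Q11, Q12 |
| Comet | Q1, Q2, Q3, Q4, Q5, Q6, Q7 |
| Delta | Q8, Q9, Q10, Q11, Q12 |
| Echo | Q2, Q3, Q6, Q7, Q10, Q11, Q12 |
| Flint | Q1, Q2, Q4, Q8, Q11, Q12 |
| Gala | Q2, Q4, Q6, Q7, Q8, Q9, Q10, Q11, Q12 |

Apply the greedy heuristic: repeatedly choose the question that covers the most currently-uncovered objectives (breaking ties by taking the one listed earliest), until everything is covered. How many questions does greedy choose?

Greedy: pick Bravo (covers 9 new) → pick Gala (covers 3 new). Total picks: 2.

2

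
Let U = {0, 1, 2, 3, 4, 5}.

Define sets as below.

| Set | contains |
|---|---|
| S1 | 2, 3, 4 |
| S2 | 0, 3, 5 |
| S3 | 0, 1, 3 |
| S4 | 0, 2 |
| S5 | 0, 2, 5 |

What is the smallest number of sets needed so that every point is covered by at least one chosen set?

3

Take {S1, S3, S5}. Their union is {0, 1, 2, 3, 4, 5}, which is all 6 points.
Only S3 contains 1, so S3 is forced; the remaining 3 points need at least 2 more sets (each remaining set adds at most 2) — so at least 3 sets are needed, and 3 is optimal.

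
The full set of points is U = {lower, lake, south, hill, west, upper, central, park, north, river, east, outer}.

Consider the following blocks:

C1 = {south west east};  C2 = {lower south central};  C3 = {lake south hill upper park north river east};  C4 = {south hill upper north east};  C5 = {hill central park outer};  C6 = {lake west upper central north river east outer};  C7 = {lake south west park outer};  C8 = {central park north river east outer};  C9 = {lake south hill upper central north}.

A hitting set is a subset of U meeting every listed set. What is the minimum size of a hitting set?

2

H = {south, outer} meets every block (each contains at least one member of H), and |H| = 2.
The blocks C1, C5 are pairwise disjoint, so any hitting set needs a separate point for each — at least 2. Hence 2 is optimal.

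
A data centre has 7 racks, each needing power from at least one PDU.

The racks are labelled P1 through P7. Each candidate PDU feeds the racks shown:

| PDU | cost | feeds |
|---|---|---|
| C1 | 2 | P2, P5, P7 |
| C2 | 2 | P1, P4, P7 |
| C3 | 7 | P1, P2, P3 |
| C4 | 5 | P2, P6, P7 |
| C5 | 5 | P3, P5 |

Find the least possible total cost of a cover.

C2, C4, C5 together cover every rack (C2 ∪ C4 ∪ C5 = {P1, P2, P3, P4, P5, P6, P7}); total cost 2 + 5 + 5 = 12.
The greedy pick C1, C2, C4, C5 costs 14; no covering selection beats 12.

12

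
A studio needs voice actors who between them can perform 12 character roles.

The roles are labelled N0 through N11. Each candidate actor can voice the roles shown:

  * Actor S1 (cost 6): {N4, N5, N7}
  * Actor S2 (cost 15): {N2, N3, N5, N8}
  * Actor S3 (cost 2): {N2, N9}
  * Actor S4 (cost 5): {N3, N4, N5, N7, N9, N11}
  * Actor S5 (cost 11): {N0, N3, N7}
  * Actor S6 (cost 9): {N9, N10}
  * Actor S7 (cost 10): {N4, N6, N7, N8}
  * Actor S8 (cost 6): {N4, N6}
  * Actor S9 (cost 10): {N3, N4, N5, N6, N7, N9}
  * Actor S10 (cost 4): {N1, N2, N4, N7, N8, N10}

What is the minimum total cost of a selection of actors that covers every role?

S4, S5, S8, S10 together cover every role (S4 ∪ S5 ∪ S8 ∪ S10 = {N0, N1, N2, N3, N4, N5, N6, N7, N8, N9, N10, N11}); total cost 5 + 11 + 6 + 4 = 26.
No covering selection has total cost below 26.

26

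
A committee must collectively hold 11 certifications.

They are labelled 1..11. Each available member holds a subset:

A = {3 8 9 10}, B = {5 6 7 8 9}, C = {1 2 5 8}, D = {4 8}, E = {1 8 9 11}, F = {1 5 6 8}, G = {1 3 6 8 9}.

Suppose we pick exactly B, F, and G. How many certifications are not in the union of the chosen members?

Union of B, F, G = {1, 3, 5, 6, 7, 8, 9}.
Not covered: 2, 4, 10, 11 — 4 certifications.

4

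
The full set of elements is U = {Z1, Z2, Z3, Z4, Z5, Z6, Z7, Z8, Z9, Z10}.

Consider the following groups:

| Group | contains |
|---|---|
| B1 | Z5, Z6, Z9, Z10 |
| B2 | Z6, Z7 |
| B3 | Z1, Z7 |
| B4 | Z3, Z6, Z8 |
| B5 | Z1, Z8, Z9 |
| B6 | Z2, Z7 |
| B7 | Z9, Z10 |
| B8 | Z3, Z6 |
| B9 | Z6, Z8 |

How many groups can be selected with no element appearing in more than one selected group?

B5, B6, B8 are pairwise disjoint (B5={Z1,Z8,Z9}; B6={Z2,Z7}; B8={Z3,Z6}).
Every remaining group overlaps one of these, and no 4 of the listed groups are pairwise disjoint, so 3 is the maximum.

3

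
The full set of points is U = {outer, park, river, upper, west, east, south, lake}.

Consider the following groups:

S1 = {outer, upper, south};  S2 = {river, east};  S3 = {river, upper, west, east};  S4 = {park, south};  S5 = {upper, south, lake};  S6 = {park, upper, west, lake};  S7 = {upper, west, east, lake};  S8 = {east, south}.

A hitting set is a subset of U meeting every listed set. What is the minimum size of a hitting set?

3

The 3 points {park, east, south} hit every group.
No choice of 2 points meets every group, so 3 is the minimum.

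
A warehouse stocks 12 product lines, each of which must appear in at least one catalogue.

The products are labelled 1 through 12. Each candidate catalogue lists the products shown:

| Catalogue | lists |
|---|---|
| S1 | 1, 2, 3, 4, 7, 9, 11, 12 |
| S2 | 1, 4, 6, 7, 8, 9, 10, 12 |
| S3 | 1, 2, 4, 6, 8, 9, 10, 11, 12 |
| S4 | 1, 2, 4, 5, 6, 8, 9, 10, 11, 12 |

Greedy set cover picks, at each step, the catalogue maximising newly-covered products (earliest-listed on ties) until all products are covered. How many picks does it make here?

2

Greedy: pick S4 (covers 10 new) → pick S1 (covers 2 new). Total picks: 2.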